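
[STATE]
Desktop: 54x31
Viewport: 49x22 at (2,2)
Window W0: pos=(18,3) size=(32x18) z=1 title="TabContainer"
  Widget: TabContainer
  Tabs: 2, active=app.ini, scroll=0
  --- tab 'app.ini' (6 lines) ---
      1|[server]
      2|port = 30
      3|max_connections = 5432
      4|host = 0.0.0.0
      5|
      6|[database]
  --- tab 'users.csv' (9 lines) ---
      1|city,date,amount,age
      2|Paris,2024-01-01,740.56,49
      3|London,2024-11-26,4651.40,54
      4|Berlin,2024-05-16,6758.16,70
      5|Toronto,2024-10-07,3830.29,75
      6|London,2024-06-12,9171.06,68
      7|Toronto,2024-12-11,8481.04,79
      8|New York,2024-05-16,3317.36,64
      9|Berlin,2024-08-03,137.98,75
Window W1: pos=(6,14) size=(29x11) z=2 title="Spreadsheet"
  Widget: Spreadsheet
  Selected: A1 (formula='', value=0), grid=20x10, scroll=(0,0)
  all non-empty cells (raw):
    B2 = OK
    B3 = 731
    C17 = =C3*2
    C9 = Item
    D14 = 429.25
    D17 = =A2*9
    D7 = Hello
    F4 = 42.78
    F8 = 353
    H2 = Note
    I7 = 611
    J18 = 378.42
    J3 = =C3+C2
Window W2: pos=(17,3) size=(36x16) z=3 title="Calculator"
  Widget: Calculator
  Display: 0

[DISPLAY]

                                                 
               ┏━━━━━━━━━━━━━━━━━━━━━━━━━━━━━━━━━
               ┃ Calculator                      
               ┠─────────────────────────────────
               ┃                                 
               ┃┌───┬───┬───┬───┐                
               ┃│ 7 │ 8 │ 9 │ ÷ │                
               ┃├───┼───┼───┼───┤                
               ┃│ 4 │ 5 │ 6 │ × │                
               ┃├───┼───┼───┼───┤                
               ┃│ 1 │ 2 │ 3 │ - │                
               ┃├───┼───┼───┼───┤                
    ┏━━━━━━━━━━┃│ 0 │ . │ = │ + │                
    ┃ Spreadshe┃├───┼───┼───┼───┤                
    ┠──────────┃│ C │ MC│ MR│ M+│                
    ┃A1:       ┃└───┴───┴───┴───┘                
    ┃       A  ┗━━━━━━━━━━━━━━━━━━━━━━━━━━━━━━━━━
    ┃---------------------------┃              ┃ 
    ┃  1      [0]       0       ┃━━━━━━━━━━━━━━┛ 
    ┃  2        0OK             ┃                
    ┃  3        0     731       ┃                
    ┃  4        0       0       ┃                


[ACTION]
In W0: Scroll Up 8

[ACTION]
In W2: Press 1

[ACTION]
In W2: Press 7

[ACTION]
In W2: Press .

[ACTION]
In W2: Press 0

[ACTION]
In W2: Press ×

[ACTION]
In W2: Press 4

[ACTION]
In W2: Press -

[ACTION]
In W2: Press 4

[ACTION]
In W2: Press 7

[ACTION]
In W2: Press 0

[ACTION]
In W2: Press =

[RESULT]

                                                 
               ┏━━━━━━━━━━━━━━━━━━━━━━━━━━━━━━━━━
               ┃ Calculator                      
               ┠─────────────────────────────────
               ┃                              -40
               ┃┌───┬───┬───┬───┐                
               ┃│ 7 │ 8 │ 9 │ ÷ │                
               ┃├───┼───┼───┼───┤                
               ┃│ 4 │ 5 │ 6 │ × │                
               ┃├───┼───┼───┼───┤                
               ┃│ 1 │ 2 │ 3 │ - │                
               ┃├───┼───┼───┼───┤                
    ┏━━━━━━━━━━┃│ 0 │ . │ = │ + │                
    ┃ Spreadshe┃├───┼───┼───┼───┤                
    ┠──────────┃│ C │ MC│ MR│ M+│                
    ┃A1:       ┃└───┴───┴───┴───┘                
    ┃       A  ┗━━━━━━━━━━━━━━━━━━━━━━━━━━━━━━━━━
    ┃---------------------------┃              ┃ 
    ┃  1      [0]       0       ┃━━━━━━━━━━━━━━┛ 
    ┃  2        0OK             ┃                
    ┃  3        0     731       ┃                
    ┃  4        0       0       ┃                


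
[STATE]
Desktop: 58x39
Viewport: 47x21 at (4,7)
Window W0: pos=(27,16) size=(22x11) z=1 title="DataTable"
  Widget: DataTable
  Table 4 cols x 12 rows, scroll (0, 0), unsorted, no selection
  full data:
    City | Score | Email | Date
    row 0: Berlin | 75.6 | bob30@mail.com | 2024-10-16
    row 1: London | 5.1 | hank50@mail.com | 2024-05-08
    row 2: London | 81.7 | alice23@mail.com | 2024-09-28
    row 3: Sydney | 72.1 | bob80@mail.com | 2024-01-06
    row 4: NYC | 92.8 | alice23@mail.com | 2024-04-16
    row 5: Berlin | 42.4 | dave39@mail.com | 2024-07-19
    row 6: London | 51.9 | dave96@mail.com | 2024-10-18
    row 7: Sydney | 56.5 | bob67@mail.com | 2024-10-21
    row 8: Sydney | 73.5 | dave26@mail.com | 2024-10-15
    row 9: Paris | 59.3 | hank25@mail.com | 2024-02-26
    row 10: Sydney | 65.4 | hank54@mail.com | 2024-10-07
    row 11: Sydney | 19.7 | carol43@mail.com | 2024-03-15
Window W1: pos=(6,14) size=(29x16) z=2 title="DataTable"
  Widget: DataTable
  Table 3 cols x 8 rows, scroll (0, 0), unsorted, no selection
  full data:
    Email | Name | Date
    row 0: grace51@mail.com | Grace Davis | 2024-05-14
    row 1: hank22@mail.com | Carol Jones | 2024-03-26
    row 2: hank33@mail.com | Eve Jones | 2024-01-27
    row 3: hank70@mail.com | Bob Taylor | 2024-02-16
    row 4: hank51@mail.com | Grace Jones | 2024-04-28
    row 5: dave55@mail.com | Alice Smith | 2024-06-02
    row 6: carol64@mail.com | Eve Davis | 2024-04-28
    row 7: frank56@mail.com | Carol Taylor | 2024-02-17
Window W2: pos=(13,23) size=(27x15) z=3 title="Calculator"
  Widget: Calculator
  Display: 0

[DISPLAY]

                                               
                                               
                                               
                                               
                                               
                                               
                                               
  ┏━━━━━━━━━━━━━━━━━━━━━━━━━━━┓                
  ┃ DataTable                 ┃                
  ┠───────────────────────────┨━━━━━━━━━━━━━┓  
  ┃Email           │Name      ┃ble          ┃  
  ┃────────────────┼──────────┃─────────────┨  
  ┃grace51@mail.com│Grace Davi┃Score│Email  ┃  
  ┃hank22@mail.com │Carol Jone┃─────┼───────┃  
  ┃hank33@mail.com │Eve Jones ┃75.6 │bob30@m┃  
  ┃hank70@mail.com │Bob Taylor┃5.1  │hank50@┃  
  ┃hank51┏━━━━━━━━━━━━━━━━━━━━━━━━━┓│alice23┃  
  ┃dave55┃ Calculator              ┃│bob80@m┃  
  ┃carol6┠─────────────────────────┨│alice23┃  
  ┃frank5┃                        0┃━━━━━━━━┛  
  ┃      ┃┌───┬───┬───┬───┐        ┃           


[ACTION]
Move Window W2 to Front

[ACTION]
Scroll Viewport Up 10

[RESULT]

                                               
                                               
                                               
                                               
                                               
                                               
                                               
                                               
                                               
                                               
                                               
                                               
                                               
                                               
  ┏━━━━━━━━━━━━━━━━━━━━━━━━━━━┓                
  ┃ DataTable                 ┃                
  ┠───────────────────────────┨━━━━━━━━━━━━━┓  
  ┃Email           │Name      ┃ble          ┃  
  ┃────────────────┼──────────┃─────────────┨  
  ┃grace51@mail.com│Grace Davi┃Score│Email  ┃  
  ┃hank22@mail.com │Carol Jone┃─────┼───────┃  


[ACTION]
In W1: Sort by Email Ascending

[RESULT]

                                               
                                               
                                               
                                               
                                               
                                               
                                               
                                               
                                               
                                               
                                               
                                               
                                               
                                               
  ┏━━━━━━━━━━━━━━━━━━━━━━━━━━━┓                
  ┃ DataTable                 ┃                
  ┠───────────────────────────┨━━━━━━━━━━━━━┓  
  ┃Email          ▲│Name      ┃ble          ┃  
  ┃────────────────┼──────────┃─────────────┨  
  ┃carol64@mail.com│Eve Davis ┃Score│Email  ┃  
  ┃dave55@mail.com │Alice Smit┃─────┼───────┃  


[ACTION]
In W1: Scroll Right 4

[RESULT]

                                               
                                               
                                               
                                               
                                               
                                               
                                               
                                               
                                               
                                               
                                               
                                               
                                               
                                               
  ┏━━━━━━━━━━━━━━━━━━━━━━━━━━━┓                
  ┃ DataTable                 ┃                
  ┠───────────────────────────┨━━━━━━━━━━━━━┓  
  ┃l          ▲│Name        │D┃ble          ┃  
  ┃────────────┼────────────┼─┃─────────────┨  
  ┃l64@mail.com│Eve Davis   │2┃Score│Email  ┃  
  ┃55@mail.com │Alice Smith │2┃─────┼───────┃  


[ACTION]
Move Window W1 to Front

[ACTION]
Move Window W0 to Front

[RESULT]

                                               
                                               
                                               
                                               
                                               
                                               
                                               
                                               
                                               
                                               
                                               
                                               
                                               
                                               
  ┏━━━━━━━━━━━━━━━━━━━━━━━━━━━┓                
  ┃ DataTable                 ┃                
  ┠────────────────────┏━━━━━━━━━━━━━━━━━━━━┓  
  ┃l          ▲│Name   ┃ DataTable          ┃  
  ┃────────────┼───────┠────────────────────┨  
  ┃l64@mail.com│Eve Dav┃City  │Score│Email  ┃  
  ┃55@mail.com │Alice S┃──────┼─────┼───────┃  


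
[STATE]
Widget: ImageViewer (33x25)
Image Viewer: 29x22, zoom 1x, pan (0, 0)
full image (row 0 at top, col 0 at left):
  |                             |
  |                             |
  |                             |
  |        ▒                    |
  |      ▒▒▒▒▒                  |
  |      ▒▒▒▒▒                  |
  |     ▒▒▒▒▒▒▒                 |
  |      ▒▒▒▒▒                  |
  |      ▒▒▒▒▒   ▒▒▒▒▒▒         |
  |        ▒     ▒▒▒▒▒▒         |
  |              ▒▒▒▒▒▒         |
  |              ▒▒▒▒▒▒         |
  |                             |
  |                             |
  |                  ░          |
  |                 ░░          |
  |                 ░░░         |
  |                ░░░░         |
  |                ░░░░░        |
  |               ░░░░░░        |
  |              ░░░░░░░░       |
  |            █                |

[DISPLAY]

                                 
                                 
                                 
        ▒                        
      ▒▒▒▒▒                      
      ▒▒▒▒▒                      
     ▒▒▒▒▒▒▒                     
      ▒▒▒▒▒                      
      ▒▒▒▒▒   ▒▒▒▒▒▒             
        ▒     ▒▒▒▒▒▒             
              ▒▒▒▒▒▒             
              ▒▒▒▒▒▒             
                                 
                                 
                  ░              
                 ░░              
                 ░░░             
                ░░░░             
                ░░░░░            
               ░░░░░░            
              ░░░░░░░░           
            █                    
                                 
                                 
                                 


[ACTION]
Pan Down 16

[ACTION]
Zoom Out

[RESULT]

                 ░░░             
                ░░░░             
                ░░░░░            
               ░░░░░░            
              ░░░░░░░░           
            █                    
                                 
                                 
                                 
                                 
                                 
                                 
                                 
                                 
                                 
                                 
                                 
                                 
                                 
                                 
                                 
                                 
                                 
                                 
                                 


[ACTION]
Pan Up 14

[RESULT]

                                 
        ▒                        
      ▒▒▒▒▒                      
      ▒▒▒▒▒                      
     ▒▒▒▒▒▒▒                     
      ▒▒▒▒▒                      
      ▒▒▒▒▒   ▒▒▒▒▒▒             
        ▒     ▒▒▒▒▒▒             
              ▒▒▒▒▒▒             
              ▒▒▒▒▒▒             
                                 
                                 
                  ░              
                 ░░              
                 ░░░             
                ░░░░             
                ░░░░░            
               ░░░░░░            
              ░░░░░░░░           
            █                    
                                 
                                 
                                 
                                 
                                 


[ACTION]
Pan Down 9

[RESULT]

              ▒▒▒▒▒▒             
                                 
                                 
                  ░              
                 ░░              
                 ░░░             
                ░░░░             
                ░░░░░            
               ░░░░░░            
              ░░░░░░░░           
            █                    
                                 
                                 
                                 
                                 
                                 
                                 
                                 
                                 
                                 
                                 
                                 
                                 
                                 
                                 


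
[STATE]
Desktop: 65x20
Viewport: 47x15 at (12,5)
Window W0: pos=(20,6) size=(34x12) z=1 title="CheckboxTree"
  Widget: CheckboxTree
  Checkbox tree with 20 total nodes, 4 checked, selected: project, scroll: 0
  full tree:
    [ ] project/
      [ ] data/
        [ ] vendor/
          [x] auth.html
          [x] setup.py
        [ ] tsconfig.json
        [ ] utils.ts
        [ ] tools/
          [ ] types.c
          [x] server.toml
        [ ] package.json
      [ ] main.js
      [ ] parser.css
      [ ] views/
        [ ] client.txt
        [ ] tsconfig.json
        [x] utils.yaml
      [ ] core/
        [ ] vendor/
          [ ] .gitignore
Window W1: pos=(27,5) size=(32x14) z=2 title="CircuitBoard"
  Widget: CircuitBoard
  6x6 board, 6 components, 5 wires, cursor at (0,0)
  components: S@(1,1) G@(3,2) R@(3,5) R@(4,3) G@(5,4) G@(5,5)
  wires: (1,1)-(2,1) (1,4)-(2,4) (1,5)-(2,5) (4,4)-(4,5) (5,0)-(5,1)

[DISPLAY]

               ┏━━━━━━━━━━━━━━━━━━━━━━━━━━━━━━┓
        ┏━━━━━━┃ CircuitBoard                 ┃
        ┃ Check┠──────────────────────────────┨
        ┠──────┃   0 1 2 3 4 5                ┃
        ┃>[-] p┃0  [.]                        ┃
        ┃   [-]┃                              ┃
        ┃     [┃1       S           ·   ·     ┃
        ┃      ┃        │           │   │     ┃
        ┃      ┃2       ·           ·   ·     ┃
        ┃     [┃                              ┃
        ┃     [┃3           G           R     ┃
        ┃     [┃                              ┃
        ┗━━━━━━┃4               R   · ─ ·     ┃
               ┗━━━━━━━━━━━━━━━━━━━━━━━━━━━━━━┛
                                               


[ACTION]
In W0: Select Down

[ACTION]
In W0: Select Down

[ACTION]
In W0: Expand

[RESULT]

               ┏━━━━━━━━━━━━━━━━━━━━━━━━━━━━━━┓
        ┏━━━━━━┃ CircuitBoard                 ┃
        ┃ Check┠──────────────────────────────┨
        ┠──────┃   0 1 2 3 4 5                ┃
        ┃ [-] p┃0  [.]                        ┃
        ┃   [-]┃                              ┃
        ┃>    [┃1       S           ·   ·     ┃
        ┃      ┃        │           │   │     ┃
        ┃      ┃2       ·           ·   ·     ┃
        ┃     [┃                              ┃
        ┃     [┃3           G           R     ┃
        ┃     [┃                              ┃
        ┗━━━━━━┃4               R   · ─ ·     ┃
               ┗━━━━━━━━━━━━━━━━━━━━━━━━━━━━━━┛
                                               


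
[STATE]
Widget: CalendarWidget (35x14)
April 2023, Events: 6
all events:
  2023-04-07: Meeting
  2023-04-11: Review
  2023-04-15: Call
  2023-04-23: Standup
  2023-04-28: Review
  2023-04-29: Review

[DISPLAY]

             April 2023            
Mo Tu We Th Fr Sa Su               
                1  2               
 3  4  5  6  7*  8  9              
10 11* 12 13 14 15* 16             
17 18 19 20 21 22 23*              
24 25 26 27 28* 29* 30             
                                   
                                   
                                   
                                   
                                   
                                   
                                   


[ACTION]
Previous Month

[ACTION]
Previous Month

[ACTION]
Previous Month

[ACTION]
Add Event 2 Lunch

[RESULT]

            January 2023           
Mo Tu We Th Fr Sa Su               
                   1               
 2*  3  4  5  6  7  8              
 9 10 11 12 13 14 15               
16 17 18 19 20 21 22               
23 24 25 26 27 28 29               
30 31                              
                                   
                                   
                                   
                                   
                                   
                                   


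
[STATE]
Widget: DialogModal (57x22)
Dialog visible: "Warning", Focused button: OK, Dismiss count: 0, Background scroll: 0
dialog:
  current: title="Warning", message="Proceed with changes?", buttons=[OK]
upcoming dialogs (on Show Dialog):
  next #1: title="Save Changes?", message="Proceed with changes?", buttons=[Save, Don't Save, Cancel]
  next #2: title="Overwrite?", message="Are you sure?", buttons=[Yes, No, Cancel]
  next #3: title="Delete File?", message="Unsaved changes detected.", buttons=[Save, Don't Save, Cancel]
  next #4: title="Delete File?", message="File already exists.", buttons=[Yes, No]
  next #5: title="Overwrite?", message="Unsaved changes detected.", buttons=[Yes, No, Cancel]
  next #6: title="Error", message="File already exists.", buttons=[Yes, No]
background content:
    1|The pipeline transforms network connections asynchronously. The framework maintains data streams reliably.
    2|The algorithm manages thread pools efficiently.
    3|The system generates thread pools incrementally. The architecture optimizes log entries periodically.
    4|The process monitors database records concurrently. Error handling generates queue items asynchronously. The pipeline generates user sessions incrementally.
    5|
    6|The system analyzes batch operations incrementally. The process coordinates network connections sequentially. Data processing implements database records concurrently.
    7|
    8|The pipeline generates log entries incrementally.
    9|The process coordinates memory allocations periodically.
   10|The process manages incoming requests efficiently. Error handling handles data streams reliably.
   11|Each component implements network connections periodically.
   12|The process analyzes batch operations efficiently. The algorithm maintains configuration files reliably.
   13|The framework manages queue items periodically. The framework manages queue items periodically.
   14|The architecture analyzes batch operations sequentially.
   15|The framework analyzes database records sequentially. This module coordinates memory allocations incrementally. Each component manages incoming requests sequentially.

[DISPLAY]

The pipeline transforms network connections asynchronousl
The algorithm manages thread pools efficiently.          
The system generates thread pools incrementally. The arch
The process monitors database records concurrently. Error
                                                         
The system analyzes batch operations incrementally. The p
                                                         
The pipeline generates log entries incrementally.        
The process coor┌───────────────────────┐s periodically. 
The process mana│        Warning        │iciently. Error 
Each component i│ Proceed with changes? │ions periodicall
The process anal│          [OK]         │iciently. The al
The framework ma└───────────────────────┘cally. The frame
The architecture analyzes batch operations sequentially. 
The framework analyzes database records sequentially. Thi
                                                         
                                                         
                                                         
                                                         
                                                         
                                                         
                                                         


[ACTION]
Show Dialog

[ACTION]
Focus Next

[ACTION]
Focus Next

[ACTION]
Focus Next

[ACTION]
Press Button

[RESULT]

The pipeline transforms network connections asynchronousl
The algorithm manages thread pools efficiently.          
The system generates thread pools incrementally. The arch
The process monitors database records concurrently. Error
                                                         
The system analyzes batch operations incrementally. The p
                                                         
The pipeline generates log entries incrementally.        
The process coordinates memory allocations periodically. 
The process manages incoming requests efficiently. Error 
Each component implements network connections periodicall
The process analyzes batch operations efficiently. The al
The framework manages queue items periodically. The frame
The architecture analyzes batch operations sequentially. 
The framework analyzes database records sequentially. Thi
                                                         
                                                         
                                                         
                                                         
                                                         
                                                         
                                                         


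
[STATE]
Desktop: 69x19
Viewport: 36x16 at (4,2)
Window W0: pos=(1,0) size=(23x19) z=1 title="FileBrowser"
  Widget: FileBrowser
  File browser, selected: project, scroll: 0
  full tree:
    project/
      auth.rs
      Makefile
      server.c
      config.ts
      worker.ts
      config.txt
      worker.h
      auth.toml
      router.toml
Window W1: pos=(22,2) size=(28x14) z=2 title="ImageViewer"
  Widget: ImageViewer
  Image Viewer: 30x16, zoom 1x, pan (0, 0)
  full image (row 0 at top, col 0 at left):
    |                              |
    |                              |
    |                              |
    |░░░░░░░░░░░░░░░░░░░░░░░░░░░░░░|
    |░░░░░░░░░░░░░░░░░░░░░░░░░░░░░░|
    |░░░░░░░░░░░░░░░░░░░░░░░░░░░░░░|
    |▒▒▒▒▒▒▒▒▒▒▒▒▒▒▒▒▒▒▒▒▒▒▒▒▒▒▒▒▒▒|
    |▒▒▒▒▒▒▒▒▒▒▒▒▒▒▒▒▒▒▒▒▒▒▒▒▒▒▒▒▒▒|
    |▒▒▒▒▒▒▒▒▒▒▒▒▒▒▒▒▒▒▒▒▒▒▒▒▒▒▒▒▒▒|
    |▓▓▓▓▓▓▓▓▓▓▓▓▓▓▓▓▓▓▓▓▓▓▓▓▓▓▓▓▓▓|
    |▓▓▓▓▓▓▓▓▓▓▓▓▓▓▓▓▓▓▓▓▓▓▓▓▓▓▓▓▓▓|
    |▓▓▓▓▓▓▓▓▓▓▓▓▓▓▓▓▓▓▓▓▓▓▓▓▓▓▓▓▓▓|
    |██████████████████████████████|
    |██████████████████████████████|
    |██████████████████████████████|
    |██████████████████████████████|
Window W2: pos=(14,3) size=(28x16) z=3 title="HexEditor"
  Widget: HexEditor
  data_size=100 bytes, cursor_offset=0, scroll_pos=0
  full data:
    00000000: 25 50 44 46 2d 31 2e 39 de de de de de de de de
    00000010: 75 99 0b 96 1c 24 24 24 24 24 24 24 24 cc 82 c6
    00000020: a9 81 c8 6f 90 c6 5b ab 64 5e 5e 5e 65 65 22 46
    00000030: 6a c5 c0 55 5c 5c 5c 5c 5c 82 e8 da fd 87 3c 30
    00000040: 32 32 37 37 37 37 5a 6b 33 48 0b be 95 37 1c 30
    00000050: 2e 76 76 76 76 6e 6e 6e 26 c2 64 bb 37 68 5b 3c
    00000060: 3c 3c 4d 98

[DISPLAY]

──────────────────┏━━━━━━━━━━━━━━━━━
[-] projec┏━━━━━━━━━━━━━━━━━━━━━━━━━
  auth.rs ┃ HexEditor               
  Makefile┠─────────────────────────
  server.c┃00000000  25 50 44 46 2d 
  config.t┃00000010  75 99 0b 96 1c 
  worker.t┃00000020  a9 81 c8 6f 90 
  config.t┃00000030  6a c5 c0 55 5c 
  worker.h┃00000040  32 32 37 37 37 
  auth.tom┃00000050  2e 76 76 76 76 
  router.t┃00000060  3c 3c 4d 98    
          ┃                         
          ┃                         
          ┃                         
          ┃                         
          ┃                         


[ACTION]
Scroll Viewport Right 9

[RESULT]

─────────┏━━━━━━━━━━━━━━━━━━━━━━━━━━
c┏━━━━━━━━━━━━━━━━━━━━━━━━━━┓       
 ┃ HexEditor                ┃───────
e┠──────────────────────────┨       
c┃00000000  25 50 44 46 2d 3┃       
t┃00000010  75 99 0b 96 1c 2┃       
t┃00000020  a9 81 c8 6f 90 c┃░░░░░░░
t┃00000030  6a c5 c0 55 5c 5┃░░░░░░░
h┃00000040  32 32 37 37 37 3┃░░░░░░░
m┃00000050  2e 76 76 76 76 6┃▒▒▒▒▒▒▒
t┃00000060  3c 3c 4d 98     ┃▒▒▒▒▒▒▒
 ┃                          ┃▒▒▒▒▒▒▒
 ┃                          ┃▓▓▓▓▓▓▓
 ┃                          ┃━━━━━━━
 ┃                          ┃       
 ┃                          ┃       


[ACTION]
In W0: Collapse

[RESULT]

─────────┏━━━━━━━━━━━━━━━━━━━━━━━━━━
c┏━━━━━━━━━━━━━━━━━━━━━━━━━━┓       
 ┃ HexEditor                ┃───────
 ┠──────────────────────────┨       
 ┃00000000  25 50 44 46 2d 3┃       
 ┃00000010  75 99 0b 96 1c 2┃       
 ┃00000020  a9 81 c8 6f 90 c┃░░░░░░░
 ┃00000030  6a c5 c0 55 5c 5┃░░░░░░░
 ┃00000040  32 32 37 37 37 3┃░░░░░░░
 ┃00000050  2e 76 76 76 76 6┃▒▒▒▒▒▒▒
 ┃00000060  3c 3c 4d 98     ┃▒▒▒▒▒▒▒
 ┃                          ┃▒▒▒▒▒▒▒
 ┃                          ┃▓▓▓▓▓▓▓
 ┃                          ┃━━━━━━━
 ┃                          ┃       
 ┃                          ┃       


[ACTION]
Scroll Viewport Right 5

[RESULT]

────┏━━━━━━━━━━━━━━━━━━━━━━━━━━┓    
━━━━━━━━━━━━━━━━━━━━━━━┓       ┃    
xEditor                ┃───────┨    
───────────────────────┨       ┃    
00000  25 50 44 46 2d 3┃       ┃    
00010  75 99 0b 96 1c 2┃       ┃    
00020  a9 81 c8 6f 90 c┃░░░░░░░┃    
00030  6a c5 c0 55 5c 5┃░░░░░░░┃    
00040  32 32 37 37 37 3┃░░░░░░░┃    
00050  2e 76 76 76 76 6┃▒▒▒▒▒▒▒┃    
00060  3c 3c 4d 98     ┃▒▒▒▒▒▒▒┃    
                       ┃▒▒▒▒▒▒▒┃    
                       ┃▓▓▓▓▓▓▓┃    
                       ┃━━━━━━━┛    
                       ┃            
                       ┃            


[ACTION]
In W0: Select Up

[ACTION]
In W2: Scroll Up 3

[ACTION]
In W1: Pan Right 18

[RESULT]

────┏━━━━━━━━━━━━━━━━━━━━━━━━━━┓    
━━━━━━━━━━━━━━━━━━━━━━━┓       ┃    
xEditor                ┃───────┨    
───────────────────────┨       ┃    
00000  25 50 44 46 2d 3┃       ┃    
00010  75 99 0b 96 1c 2┃       ┃    
00020  a9 81 c8 6f 90 c┃       ┃    
00030  6a c5 c0 55 5c 5┃       ┃    
00040  32 32 37 37 37 3┃       ┃    
00050  2e 76 76 76 76 6┃       ┃    
00060  3c 3c 4d 98     ┃       ┃    
                       ┃       ┃    
                       ┃       ┃    
                       ┃━━━━━━━┛    
                       ┃            
                       ┃            


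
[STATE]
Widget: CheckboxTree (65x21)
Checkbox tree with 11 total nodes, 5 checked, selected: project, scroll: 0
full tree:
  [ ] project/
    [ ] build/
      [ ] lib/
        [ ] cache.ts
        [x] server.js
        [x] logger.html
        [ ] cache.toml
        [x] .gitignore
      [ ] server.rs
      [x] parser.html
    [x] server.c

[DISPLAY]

>[-] project/                                                    
   [-] build/                                                    
     [-] lib/                                                    
       [ ] cache.ts                                              
       [x] server.js                                             
       [x] logger.html                                           
       [ ] cache.toml                                            
       [x] .gitignore                                            
     [ ] server.rs                                               
     [x] parser.html                                             
   [x] server.c                                                  
                                                                 
                                                                 
                                                                 
                                                                 
                                                                 
                                                                 
                                                                 
                                                                 
                                                                 
                                                                 


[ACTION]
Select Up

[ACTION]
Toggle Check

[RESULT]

>[x] project/                                                    
   [x] build/                                                    
     [x] lib/                                                    
       [x] cache.ts                                              
       [x] server.js                                             
       [x] logger.html                                           
       [x] cache.toml                                            
       [x] .gitignore                                            
     [x] server.rs                                               
     [x] parser.html                                             
   [x] server.c                                                  
                                                                 
                                                                 
                                                                 
                                                                 
                                                                 
                                                                 
                                                                 
                                                                 
                                                                 
                                                                 


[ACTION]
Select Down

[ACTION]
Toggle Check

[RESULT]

 [-] project/                                                    
>  [ ] build/                                                    
     [ ] lib/                                                    
       [ ] cache.ts                                              
       [ ] server.js                                             
       [ ] logger.html                                           
       [ ] cache.toml                                            
       [ ] .gitignore                                            
     [ ] server.rs                                               
     [ ] parser.html                                             
   [x] server.c                                                  
                                                                 
                                                                 
                                                                 
                                                                 
                                                                 
                                                                 
                                                                 
                                                                 
                                                                 
                                                                 


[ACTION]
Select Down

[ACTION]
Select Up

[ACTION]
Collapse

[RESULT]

 [-] project/                                                    
>  [ ] build/                                                    
   [x] server.c                                                  
                                                                 
                                                                 
                                                                 
                                                                 
                                                                 
                                                                 
                                                                 
                                                                 
                                                                 
                                                                 
                                                                 
                                                                 
                                                                 
                                                                 
                                                                 
                                                                 
                                                                 
                                                                 
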